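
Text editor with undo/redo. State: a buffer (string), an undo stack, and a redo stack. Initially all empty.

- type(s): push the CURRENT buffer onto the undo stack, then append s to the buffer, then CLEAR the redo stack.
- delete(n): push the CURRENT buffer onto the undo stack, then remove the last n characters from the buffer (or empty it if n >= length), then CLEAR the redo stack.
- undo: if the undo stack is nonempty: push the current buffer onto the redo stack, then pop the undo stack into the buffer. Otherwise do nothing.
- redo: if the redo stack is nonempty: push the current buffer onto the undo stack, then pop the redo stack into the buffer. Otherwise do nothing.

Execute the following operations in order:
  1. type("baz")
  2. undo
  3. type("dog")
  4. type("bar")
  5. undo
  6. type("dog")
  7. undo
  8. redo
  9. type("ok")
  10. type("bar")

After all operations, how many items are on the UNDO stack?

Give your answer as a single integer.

After op 1 (type): buf='baz' undo_depth=1 redo_depth=0
After op 2 (undo): buf='(empty)' undo_depth=0 redo_depth=1
After op 3 (type): buf='dog' undo_depth=1 redo_depth=0
After op 4 (type): buf='dogbar' undo_depth=2 redo_depth=0
After op 5 (undo): buf='dog' undo_depth=1 redo_depth=1
After op 6 (type): buf='dogdog' undo_depth=2 redo_depth=0
After op 7 (undo): buf='dog' undo_depth=1 redo_depth=1
After op 8 (redo): buf='dogdog' undo_depth=2 redo_depth=0
After op 9 (type): buf='dogdogok' undo_depth=3 redo_depth=0
After op 10 (type): buf='dogdogokbar' undo_depth=4 redo_depth=0

Answer: 4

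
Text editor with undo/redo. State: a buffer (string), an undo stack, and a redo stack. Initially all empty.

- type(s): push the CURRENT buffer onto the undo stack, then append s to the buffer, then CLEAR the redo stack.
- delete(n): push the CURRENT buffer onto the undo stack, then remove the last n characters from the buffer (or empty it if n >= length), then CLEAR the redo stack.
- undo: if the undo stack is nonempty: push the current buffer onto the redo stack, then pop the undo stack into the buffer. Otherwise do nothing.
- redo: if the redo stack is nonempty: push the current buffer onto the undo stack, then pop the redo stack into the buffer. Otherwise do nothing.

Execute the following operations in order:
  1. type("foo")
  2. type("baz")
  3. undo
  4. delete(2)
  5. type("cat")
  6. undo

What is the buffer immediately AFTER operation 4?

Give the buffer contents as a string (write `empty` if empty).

After op 1 (type): buf='foo' undo_depth=1 redo_depth=0
After op 2 (type): buf='foobaz' undo_depth=2 redo_depth=0
After op 3 (undo): buf='foo' undo_depth=1 redo_depth=1
After op 4 (delete): buf='f' undo_depth=2 redo_depth=0

Answer: f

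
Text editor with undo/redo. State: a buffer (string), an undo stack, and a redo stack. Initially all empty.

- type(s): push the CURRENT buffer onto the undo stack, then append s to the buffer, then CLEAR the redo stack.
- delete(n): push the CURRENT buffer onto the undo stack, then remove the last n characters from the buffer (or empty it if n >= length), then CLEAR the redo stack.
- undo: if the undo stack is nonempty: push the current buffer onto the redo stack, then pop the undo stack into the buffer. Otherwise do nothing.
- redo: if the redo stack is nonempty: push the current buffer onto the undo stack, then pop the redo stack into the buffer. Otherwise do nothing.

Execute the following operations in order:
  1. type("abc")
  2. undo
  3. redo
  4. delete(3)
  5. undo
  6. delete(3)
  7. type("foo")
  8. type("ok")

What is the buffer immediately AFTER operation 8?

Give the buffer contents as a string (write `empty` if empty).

Answer: foook

Derivation:
After op 1 (type): buf='abc' undo_depth=1 redo_depth=0
After op 2 (undo): buf='(empty)' undo_depth=0 redo_depth=1
After op 3 (redo): buf='abc' undo_depth=1 redo_depth=0
After op 4 (delete): buf='(empty)' undo_depth=2 redo_depth=0
After op 5 (undo): buf='abc' undo_depth=1 redo_depth=1
After op 6 (delete): buf='(empty)' undo_depth=2 redo_depth=0
After op 7 (type): buf='foo' undo_depth=3 redo_depth=0
After op 8 (type): buf='foook' undo_depth=4 redo_depth=0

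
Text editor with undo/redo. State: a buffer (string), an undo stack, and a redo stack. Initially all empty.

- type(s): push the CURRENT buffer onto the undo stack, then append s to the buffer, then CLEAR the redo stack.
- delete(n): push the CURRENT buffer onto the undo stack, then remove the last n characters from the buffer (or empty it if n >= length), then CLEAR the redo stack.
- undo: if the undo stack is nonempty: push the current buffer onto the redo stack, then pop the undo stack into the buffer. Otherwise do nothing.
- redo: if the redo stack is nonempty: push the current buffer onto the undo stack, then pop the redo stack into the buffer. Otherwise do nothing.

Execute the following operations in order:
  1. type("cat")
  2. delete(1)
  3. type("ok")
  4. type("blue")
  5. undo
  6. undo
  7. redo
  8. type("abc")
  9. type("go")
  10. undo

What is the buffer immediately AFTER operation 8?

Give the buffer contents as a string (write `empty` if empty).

After op 1 (type): buf='cat' undo_depth=1 redo_depth=0
After op 2 (delete): buf='ca' undo_depth=2 redo_depth=0
After op 3 (type): buf='caok' undo_depth=3 redo_depth=0
After op 4 (type): buf='caokblue' undo_depth=4 redo_depth=0
After op 5 (undo): buf='caok' undo_depth=3 redo_depth=1
After op 6 (undo): buf='ca' undo_depth=2 redo_depth=2
After op 7 (redo): buf='caok' undo_depth=3 redo_depth=1
After op 8 (type): buf='caokabc' undo_depth=4 redo_depth=0

Answer: caokabc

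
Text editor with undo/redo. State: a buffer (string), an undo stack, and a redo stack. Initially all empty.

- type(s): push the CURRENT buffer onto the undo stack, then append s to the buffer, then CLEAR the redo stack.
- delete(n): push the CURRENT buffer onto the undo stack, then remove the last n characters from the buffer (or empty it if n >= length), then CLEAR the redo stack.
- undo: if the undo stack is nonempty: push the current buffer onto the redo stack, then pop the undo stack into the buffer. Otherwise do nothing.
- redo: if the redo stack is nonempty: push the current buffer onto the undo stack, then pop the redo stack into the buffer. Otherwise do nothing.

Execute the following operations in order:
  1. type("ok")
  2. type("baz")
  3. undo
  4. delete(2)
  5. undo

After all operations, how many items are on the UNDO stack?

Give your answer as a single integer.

Answer: 1

Derivation:
After op 1 (type): buf='ok' undo_depth=1 redo_depth=0
After op 2 (type): buf='okbaz' undo_depth=2 redo_depth=0
After op 3 (undo): buf='ok' undo_depth=1 redo_depth=1
After op 4 (delete): buf='(empty)' undo_depth=2 redo_depth=0
After op 5 (undo): buf='ok' undo_depth=1 redo_depth=1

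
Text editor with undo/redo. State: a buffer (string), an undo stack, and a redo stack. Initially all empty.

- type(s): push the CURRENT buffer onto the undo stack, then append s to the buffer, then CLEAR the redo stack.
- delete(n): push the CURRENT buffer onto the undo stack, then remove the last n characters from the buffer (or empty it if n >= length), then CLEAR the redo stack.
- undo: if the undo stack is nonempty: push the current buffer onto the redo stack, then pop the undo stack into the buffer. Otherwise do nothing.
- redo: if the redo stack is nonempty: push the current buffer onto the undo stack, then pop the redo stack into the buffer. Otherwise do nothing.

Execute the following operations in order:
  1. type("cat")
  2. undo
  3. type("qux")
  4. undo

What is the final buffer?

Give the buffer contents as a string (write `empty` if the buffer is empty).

Answer: empty

Derivation:
After op 1 (type): buf='cat' undo_depth=1 redo_depth=0
After op 2 (undo): buf='(empty)' undo_depth=0 redo_depth=1
After op 3 (type): buf='qux' undo_depth=1 redo_depth=0
After op 4 (undo): buf='(empty)' undo_depth=0 redo_depth=1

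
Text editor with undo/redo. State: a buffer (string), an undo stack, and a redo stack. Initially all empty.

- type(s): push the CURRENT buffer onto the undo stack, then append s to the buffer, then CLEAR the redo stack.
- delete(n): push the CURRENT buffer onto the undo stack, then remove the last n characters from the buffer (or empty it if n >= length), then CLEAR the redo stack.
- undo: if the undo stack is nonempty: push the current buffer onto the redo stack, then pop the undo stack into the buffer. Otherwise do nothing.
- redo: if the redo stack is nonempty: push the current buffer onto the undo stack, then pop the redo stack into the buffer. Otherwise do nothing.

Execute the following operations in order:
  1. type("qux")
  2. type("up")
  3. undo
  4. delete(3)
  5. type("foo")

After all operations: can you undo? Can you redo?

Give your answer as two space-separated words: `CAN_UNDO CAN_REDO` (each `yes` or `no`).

After op 1 (type): buf='qux' undo_depth=1 redo_depth=0
After op 2 (type): buf='quxup' undo_depth=2 redo_depth=0
After op 3 (undo): buf='qux' undo_depth=1 redo_depth=1
After op 4 (delete): buf='(empty)' undo_depth=2 redo_depth=0
After op 5 (type): buf='foo' undo_depth=3 redo_depth=0

Answer: yes no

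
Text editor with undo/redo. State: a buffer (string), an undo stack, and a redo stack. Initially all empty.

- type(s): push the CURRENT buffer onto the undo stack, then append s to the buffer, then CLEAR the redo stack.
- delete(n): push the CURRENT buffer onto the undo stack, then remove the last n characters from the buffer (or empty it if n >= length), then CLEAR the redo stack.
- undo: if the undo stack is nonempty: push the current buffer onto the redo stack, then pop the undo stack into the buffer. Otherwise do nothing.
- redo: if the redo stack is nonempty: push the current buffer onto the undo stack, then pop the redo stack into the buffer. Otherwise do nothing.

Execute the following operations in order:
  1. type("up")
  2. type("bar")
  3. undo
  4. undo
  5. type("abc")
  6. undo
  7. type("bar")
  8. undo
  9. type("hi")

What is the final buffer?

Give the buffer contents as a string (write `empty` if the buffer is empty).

Answer: hi

Derivation:
After op 1 (type): buf='up' undo_depth=1 redo_depth=0
After op 2 (type): buf='upbar' undo_depth=2 redo_depth=0
After op 3 (undo): buf='up' undo_depth=1 redo_depth=1
After op 4 (undo): buf='(empty)' undo_depth=0 redo_depth=2
After op 5 (type): buf='abc' undo_depth=1 redo_depth=0
After op 6 (undo): buf='(empty)' undo_depth=0 redo_depth=1
After op 7 (type): buf='bar' undo_depth=1 redo_depth=0
After op 8 (undo): buf='(empty)' undo_depth=0 redo_depth=1
After op 9 (type): buf='hi' undo_depth=1 redo_depth=0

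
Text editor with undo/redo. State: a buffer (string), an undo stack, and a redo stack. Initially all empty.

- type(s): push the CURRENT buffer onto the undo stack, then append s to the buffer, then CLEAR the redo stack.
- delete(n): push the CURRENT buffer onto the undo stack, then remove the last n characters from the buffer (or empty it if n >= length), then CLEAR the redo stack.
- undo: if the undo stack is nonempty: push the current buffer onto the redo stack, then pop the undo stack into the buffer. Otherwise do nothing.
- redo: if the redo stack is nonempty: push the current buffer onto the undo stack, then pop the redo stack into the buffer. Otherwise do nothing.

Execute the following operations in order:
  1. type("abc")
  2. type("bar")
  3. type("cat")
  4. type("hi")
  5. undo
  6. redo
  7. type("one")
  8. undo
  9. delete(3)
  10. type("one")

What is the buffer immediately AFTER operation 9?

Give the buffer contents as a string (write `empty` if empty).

After op 1 (type): buf='abc' undo_depth=1 redo_depth=0
After op 2 (type): buf='abcbar' undo_depth=2 redo_depth=0
After op 3 (type): buf='abcbarcat' undo_depth=3 redo_depth=0
After op 4 (type): buf='abcbarcathi' undo_depth=4 redo_depth=0
After op 5 (undo): buf='abcbarcat' undo_depth=3 redo_depth=1
After op 6 (redo): buf='abcbarcathi' undo_depth=4 redo_depth=0
After op 7 (type): buf='abcbarcathione' undo_depth=5 redo_depth=0
After op 8 (undo): buf='abcbarcathi' undo_depth=4 redo_depth=1
After op 9 (delete): buf='abcbarca' undo_depth=5 redo_depth=0

Answer: abcbarca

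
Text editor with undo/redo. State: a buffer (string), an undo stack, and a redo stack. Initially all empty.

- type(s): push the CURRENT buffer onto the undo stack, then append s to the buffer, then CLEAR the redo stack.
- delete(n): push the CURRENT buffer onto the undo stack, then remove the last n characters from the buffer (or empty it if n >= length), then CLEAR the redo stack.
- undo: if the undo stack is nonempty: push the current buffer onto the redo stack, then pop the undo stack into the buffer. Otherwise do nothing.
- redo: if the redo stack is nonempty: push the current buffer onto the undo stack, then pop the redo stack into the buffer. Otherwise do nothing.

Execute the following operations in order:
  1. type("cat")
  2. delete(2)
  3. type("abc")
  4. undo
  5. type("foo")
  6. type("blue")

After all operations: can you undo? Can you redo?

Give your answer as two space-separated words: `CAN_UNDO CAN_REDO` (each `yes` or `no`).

After op 1 (type): buf='cat' undo_depth=1 redo_depth=0
After op 2 (delete): buf='c' undo_depth=2 redo_depth=0
After op 3 (type): buf='cabc' undo_depth=3 redo_depth=0
After op 4 (undo): buf='c' undo_depth=2 redo_depth=1
After op 5 (type): buf='cfoo' undo_depth=3 redo_depth=0
After op 6 (type): buf='cfooblue' undo_depth=4 redo_depth=0

Answer: yes no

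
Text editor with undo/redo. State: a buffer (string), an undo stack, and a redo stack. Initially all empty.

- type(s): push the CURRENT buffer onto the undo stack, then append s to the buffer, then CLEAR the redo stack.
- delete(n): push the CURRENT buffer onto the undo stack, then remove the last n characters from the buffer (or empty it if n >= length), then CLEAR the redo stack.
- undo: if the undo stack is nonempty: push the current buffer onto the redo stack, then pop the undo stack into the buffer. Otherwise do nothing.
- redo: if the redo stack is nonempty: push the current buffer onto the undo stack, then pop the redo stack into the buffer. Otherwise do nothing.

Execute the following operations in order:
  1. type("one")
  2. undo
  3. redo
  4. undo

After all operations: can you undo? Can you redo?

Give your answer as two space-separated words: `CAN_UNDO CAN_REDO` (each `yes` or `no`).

Answer: no yes

Derivation:
After op 1 (type): buf='one' undo_depth=1 redo_depth=0
After op 2 (undo): buf='(empty)' undo_depth=0 redo_depth=1
After op 3 (redo): buf='one' undo_depth=1 redo_depth=0
After op 4 (undo): buf='(empty)' undo_depth=0 redo_depth=1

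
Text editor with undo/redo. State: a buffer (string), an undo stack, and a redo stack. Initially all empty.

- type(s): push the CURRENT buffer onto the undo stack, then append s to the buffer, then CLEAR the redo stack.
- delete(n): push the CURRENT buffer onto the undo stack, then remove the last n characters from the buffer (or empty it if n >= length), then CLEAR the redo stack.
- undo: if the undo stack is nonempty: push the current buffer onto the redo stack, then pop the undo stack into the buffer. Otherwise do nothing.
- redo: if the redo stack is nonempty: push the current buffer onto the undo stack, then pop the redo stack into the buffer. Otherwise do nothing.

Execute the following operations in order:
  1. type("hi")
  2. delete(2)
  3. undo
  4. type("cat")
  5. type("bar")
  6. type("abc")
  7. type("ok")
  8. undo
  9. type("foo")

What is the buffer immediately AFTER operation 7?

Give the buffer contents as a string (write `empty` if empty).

Answer: hicatbarabcok

Derivation:
After op 1 (type): buf='hi' undo_depth=1 redo_depth=0
After op 2 (delete): buf='(empty)' undo_depth=2 redo_depth=0
After op 3 (undo): buf='hi' undo_depth=1 redo_depth=1
After op 4 (type): buf='hicat' undo_depth=2 redo_depth=0
After op 5 (type): buf='hicatbar' undo_depth=3 redo_depth=0
After op 6 (type): buf='hicatbarabc' undo_depth=4 redo_depth=0
After op 7 (type): buf='hicatbarabcok' undo_depth=5 redo_depth=0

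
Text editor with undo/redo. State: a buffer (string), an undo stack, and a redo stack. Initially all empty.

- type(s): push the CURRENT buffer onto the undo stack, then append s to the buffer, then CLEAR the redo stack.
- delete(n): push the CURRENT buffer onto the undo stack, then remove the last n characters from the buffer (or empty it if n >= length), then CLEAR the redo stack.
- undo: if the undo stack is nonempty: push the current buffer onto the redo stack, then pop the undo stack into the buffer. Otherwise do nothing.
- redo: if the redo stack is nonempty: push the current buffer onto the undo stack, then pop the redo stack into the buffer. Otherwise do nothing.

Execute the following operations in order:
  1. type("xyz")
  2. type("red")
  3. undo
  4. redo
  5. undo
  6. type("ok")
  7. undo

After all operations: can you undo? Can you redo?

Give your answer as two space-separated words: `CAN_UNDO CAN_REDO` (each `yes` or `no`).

After op 1 (type): buf='xyz' undo_depth=1 redo_depth=0
After op 2 (type): buf='xyzred' undo_depth=2 redo_depth=0
After op 3 (undo): buf='xyz' undo_depth=1 redo_depth=1
After op 4 (redo): buf='xyzred' undo_depth=2 redo_depth=0
After op 5 (undo): buf='xyz' undo_depth=1 redo_depth=1
After op 6 (type): buf='xyzok' undo_depth=2 redo_depth=0
After op 7 (undo): buf='xyz' undo_depth=1 redo_depth=1

Answer: yes yes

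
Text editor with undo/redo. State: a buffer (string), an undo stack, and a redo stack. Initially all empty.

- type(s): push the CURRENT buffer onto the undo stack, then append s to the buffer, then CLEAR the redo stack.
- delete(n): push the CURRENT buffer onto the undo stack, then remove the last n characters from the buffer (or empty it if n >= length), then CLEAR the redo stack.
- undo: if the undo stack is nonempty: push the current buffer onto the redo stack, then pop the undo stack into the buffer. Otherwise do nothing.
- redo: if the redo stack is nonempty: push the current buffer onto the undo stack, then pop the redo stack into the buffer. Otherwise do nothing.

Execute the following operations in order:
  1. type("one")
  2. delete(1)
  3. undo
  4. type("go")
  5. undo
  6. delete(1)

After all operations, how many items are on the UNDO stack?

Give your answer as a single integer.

After op 1 (type): buf='one' undo_depth=1 redo_depth=0
After op 2 (delete): buf='on' undo_depth=2 redo_depth=0
After op 3 (undo): buf='one' undo_depth=1 redo_depth=1
After op 4 (type): buf='onego' undo_depth=2 redo_depth=0
After op 5 (undo): buf='one' undo_depth=1 redo_depth=1
After op 6 (delete): buf='on' undo_depth=2 redo_depth=0

Answer: 2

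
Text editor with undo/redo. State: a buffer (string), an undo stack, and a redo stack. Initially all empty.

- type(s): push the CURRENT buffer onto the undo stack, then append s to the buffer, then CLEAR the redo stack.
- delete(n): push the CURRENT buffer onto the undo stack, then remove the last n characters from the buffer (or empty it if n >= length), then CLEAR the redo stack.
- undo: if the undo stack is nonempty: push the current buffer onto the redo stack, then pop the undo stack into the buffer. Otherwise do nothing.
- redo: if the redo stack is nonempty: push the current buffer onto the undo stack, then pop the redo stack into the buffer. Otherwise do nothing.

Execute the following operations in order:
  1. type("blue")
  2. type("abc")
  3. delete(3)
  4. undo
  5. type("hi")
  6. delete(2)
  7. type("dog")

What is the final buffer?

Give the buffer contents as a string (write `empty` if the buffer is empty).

Answer: blueabcdog

Derivation:
After op 1 (type): buf='blue' undo_depth=1 redo_depth=0
After op 2 (type): buf='blueabc' undo_depth=2 redo_depth=0
After op 3 (delete): buf='blue' undo_depth=3 redo_depth=0
After op 4 (undo): buf='blueabc' undo_depth=2 redo_depth=1
After op 5 (type): buf='blueabchi' undo_depth=3 redo_depth=0
After op 6 (delete): buf='blueabc' undo_depth=4 redo_depth=0
After op 7 (type): buf='blueabcdog' undo_depth=5 redo_depth=0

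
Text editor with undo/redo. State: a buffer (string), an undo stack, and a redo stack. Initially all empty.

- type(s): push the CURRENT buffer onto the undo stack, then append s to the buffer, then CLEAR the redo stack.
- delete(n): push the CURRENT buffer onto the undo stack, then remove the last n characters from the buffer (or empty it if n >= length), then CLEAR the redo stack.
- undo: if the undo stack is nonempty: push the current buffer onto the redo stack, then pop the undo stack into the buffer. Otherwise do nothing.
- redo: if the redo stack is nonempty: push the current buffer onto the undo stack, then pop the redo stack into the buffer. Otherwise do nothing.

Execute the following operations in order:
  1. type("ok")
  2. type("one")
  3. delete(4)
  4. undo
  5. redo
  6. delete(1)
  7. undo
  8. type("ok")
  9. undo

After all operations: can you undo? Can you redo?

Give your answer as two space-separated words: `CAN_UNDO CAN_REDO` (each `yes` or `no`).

Answer: yes yes

Derivation:
After op 1 (type): buf='ok' undo_depth=1 redo_depth=0
After op 2 (type): buf='okone' undo_depth=2 redo_depth=0
After op 3 (delete): buf='o' undo_depth=3 redo_depth=0
After op 4 (undo): buf='okone' undo_depth=2 redo_depth=1
After op 5 (redo): buf='o' undo_depth=3 redo_depth=0
After op 6 (delete): buf='(empty)' undo_depth=4 redo_depth=0
After op 7 (undo): buf='o' undo_depth=3 redo_depth=1
After op 8 (type): buf='ook' undo_depth=4 redo_depth=0
After op 9 (undo): buf='o' undo_depth=3 redo_depth=1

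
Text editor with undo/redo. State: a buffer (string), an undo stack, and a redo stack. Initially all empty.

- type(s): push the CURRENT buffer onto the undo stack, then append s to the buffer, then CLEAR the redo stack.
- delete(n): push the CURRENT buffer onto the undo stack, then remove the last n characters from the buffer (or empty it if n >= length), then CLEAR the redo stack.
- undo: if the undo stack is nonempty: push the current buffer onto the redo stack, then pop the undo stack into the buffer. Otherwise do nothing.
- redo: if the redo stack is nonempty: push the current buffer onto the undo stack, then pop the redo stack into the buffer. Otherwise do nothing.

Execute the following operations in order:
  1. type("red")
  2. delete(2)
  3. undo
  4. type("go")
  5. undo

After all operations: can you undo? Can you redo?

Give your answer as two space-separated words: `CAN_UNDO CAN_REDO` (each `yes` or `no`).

Answer: yes yes

Derivation:
After op 1 (type): buf='red' undo_depth=1 redo_depth=0
After op 2 (delete): buf='r' undo_depth=2 redo_depth=0
After op 3 (undo): buf='red' undo_depth=1 redo_depth=1
After op 4 (type): buf='redgo' undo_depth=2 redo_depth=0
After op 5 (undo): buf='red' undo_depth=1 redo_depth=1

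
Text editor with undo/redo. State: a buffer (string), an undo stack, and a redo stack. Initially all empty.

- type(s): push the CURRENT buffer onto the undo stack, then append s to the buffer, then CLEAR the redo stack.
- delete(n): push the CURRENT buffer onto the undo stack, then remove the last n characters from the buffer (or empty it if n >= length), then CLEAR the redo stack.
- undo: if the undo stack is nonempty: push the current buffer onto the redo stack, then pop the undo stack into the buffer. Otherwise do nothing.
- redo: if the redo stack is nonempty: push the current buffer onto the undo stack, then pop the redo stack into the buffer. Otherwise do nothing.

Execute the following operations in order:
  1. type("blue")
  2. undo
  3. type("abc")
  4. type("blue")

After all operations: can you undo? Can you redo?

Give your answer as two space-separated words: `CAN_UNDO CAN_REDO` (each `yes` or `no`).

After op 1 (type): buf='blue' undo_depth=1 redo_depth=0
After op 2 (undo): buf='(empty)' undo_depth=0 redo_depth=1
After op 3 (type): buf='abc' undo_depth=1 redo_depth=0
After op 4 (type): buf='abcblue' undo_depth=2 redo_depth=0

Answer: yes no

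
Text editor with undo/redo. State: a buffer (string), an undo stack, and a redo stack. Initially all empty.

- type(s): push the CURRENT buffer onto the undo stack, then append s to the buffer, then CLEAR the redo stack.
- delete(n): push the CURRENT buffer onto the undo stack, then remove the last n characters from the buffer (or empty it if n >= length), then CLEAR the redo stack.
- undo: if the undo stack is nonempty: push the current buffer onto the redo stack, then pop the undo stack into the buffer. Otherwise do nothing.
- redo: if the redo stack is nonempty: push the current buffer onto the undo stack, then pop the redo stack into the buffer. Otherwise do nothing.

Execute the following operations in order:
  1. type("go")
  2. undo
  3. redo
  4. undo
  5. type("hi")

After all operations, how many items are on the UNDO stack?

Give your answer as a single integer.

Answer: 1

Derivation:
After op 1 (type): buf='go' undo_depth=1 redo_depth=0
After op 2 (undo): buf='(empty)' undo_depth=0 redo_depth=1
After op 3 (redo): buf='go' undo_depth=1 redo_depth=0
After op 4 (undo): buf='(empty)' undo_depth=0 redo_depth=1
After op 5 (type): buf='hi' undo_depth=1 redo_depth=0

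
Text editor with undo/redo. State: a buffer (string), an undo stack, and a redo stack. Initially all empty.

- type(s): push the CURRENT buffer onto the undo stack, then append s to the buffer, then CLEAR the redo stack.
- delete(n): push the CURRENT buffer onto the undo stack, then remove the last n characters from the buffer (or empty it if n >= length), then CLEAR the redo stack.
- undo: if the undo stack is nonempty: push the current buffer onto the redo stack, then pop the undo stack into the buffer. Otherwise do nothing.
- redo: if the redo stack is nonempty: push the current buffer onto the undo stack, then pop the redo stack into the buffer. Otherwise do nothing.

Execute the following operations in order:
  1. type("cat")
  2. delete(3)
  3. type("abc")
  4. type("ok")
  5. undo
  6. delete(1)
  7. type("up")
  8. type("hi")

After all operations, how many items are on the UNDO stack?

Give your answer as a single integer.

After op 1 (type): buf='cat' undo_depth=1 redo_depth=0
After op 2 (delete): buf='(empty)' undo_depth=2 redo_depth=0
After op 3 (type): buf='abc' undo_depth=3 redo_depth=0
After op 4 (type): buf='abcok' undo_depth=4 redo_depth=0
After op 5 (undo): buf='abc' undo_depth=3 redo_depth=1
After op 6 (delete): buf='ab' undo_depth=4 redo_depth=0
After op 7 (type): buf='abup' undo_depth=5 redo_depth=0
After op 8 (type): buf='abuphi' undo_depth=6 redo_depth=0

Answer: 6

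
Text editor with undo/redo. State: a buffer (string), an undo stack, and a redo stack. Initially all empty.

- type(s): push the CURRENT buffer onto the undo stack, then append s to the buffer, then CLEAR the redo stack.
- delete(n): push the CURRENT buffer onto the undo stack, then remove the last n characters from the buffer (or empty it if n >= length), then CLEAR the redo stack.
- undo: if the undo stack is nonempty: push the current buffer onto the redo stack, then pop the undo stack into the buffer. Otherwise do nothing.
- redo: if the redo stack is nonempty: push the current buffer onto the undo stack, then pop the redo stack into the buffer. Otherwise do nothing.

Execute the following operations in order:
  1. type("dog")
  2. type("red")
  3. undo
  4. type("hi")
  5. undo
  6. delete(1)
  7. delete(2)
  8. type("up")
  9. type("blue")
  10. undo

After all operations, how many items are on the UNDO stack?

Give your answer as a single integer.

After op 1 (type): buf='dog' undo_depth=1 redo_depth=0
After op 2 (type): buf='dogred' undo_depth=2 redo_depth=0
After op 3 (undo): buf='dog' undo_depth=1 redo_depth=1
After op 4 (type): buf='doghi' undo_depth=2 redo_depth=0
After op 5 (undo): buf='dog' undo_depth=1 redo_depth=1
After op 6 (delete): buf='do' undo_depth=2 redo_depth=0
After op 7 (delete): buf='(empty)' undo_depth=3 redo_depth=0
After op 8 (type): buf='up' undo_depth=4 redo_depth=0
After op 9 (type): buf='upblue' undo_depth=5 redo_depth=0
After op 10 (undo): buf='up' undo_depth=4 redo_depth=1

Answer: 4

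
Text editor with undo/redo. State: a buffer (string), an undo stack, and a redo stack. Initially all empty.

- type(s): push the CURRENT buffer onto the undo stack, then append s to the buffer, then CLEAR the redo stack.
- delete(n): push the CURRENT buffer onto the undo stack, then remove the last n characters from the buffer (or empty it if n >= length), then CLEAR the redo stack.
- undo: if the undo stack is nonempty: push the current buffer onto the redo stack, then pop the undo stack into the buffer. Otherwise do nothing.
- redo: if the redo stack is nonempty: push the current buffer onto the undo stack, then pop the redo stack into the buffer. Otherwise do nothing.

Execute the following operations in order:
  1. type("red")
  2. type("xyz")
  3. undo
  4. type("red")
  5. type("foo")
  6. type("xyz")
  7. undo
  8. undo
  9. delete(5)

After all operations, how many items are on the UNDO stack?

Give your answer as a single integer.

Answer: 3

Derivation:
After op 1 (type): buf='red' undo_depth=1 redo_depth=0
After op 2 (type): buf='redxyz' undo_depth=2 redo_depth=0
After op 3 (undo): buf='red' undo_depth=1 redo_depth=1
After op 4 (type): buf='redred' undo_depth=2 redo_depth=0
After op 5 (type): buf='redredfoo' undo_depth=3 redo_depth=0
After op 6 (type): buf='redredfooxyz' undo_depth=4 redo_depth=0
After op 7 (undo): buf='redredfoo' undo_depth=3 redo_depth=1
After op 8 (undo): buf='redred' undo_depth=2 redo_depth=2
After op 9 (delete): buf='r' undo_depth=3 redo_depth=0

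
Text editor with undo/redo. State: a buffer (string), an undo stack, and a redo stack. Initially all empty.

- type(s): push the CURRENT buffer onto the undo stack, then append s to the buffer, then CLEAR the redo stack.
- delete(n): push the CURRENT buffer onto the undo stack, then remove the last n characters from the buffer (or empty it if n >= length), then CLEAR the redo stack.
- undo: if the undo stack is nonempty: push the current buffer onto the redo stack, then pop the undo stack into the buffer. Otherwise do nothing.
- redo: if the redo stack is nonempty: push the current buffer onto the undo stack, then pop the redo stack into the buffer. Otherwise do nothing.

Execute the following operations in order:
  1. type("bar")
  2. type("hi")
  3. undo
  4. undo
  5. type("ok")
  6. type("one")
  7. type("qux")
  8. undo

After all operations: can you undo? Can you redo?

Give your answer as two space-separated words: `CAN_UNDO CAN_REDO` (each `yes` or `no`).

After op 1 (type): buf='bar' undo_depth=1 redo_depth=0
After op 2 (type): buf='barhi' undo_depth=2 redo_depth=0
After op 3 (undo): buf='bar' undo_depth=1 redo_depth=1
After op 4 (undo): buf='(empty)' undo_depth=0 redo_depth=2
After op 5 (type): buf='ok' undo_depth=1 redo_depth=0
After op 6 (type): buf='okone' undo_depth=2 redo_depth=0
After op 7 (type): buf='okonequx' undo_depth=3 redo_depth=0
After op 8 (undo): buf='okone' undo_depth=2 redo_depth=1

Answer: yes yes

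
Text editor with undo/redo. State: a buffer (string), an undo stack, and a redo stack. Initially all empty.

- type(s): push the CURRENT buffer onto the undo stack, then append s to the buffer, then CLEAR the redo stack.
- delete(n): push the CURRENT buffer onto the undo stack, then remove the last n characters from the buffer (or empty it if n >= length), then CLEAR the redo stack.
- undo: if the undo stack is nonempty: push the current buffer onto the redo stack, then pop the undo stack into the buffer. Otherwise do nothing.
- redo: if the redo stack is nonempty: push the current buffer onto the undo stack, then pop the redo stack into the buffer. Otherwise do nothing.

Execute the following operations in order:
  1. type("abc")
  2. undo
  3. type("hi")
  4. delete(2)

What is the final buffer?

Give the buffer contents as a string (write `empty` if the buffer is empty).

After op 1 (type): buf='abc' undo_depth=1 redo_depth=0
After op 2 (undo): buf='(empty)' undo_depth=0 redo_depth=1
After op 3 (type): buf='hi' undo_depth=1 redo_depth=0
After op 4 (delete): buf='(empty)' undo_depth=2 redo_depth=0

Answer: empty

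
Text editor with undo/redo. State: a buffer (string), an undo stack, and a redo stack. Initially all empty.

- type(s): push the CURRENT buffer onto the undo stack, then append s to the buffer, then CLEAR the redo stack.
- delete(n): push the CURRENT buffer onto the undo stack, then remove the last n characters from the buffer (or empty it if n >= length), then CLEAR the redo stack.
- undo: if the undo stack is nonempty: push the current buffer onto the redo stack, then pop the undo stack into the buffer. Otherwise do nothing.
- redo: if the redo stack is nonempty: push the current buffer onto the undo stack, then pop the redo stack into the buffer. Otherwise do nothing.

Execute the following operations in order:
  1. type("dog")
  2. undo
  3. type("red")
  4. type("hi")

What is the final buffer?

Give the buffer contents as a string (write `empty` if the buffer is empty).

After op 1 (type): buf='dog' undo_depth=1 redo_depth=0
After op 2 (undo): buf='(empty)' undo_depth=0 redo_depth=1
After op 3 (type): buf='red' undo_depth=1 redo_depth=0
After op 4 (type): buf='redhi' undo_depth=2 redo_depth=0

Answer: redhi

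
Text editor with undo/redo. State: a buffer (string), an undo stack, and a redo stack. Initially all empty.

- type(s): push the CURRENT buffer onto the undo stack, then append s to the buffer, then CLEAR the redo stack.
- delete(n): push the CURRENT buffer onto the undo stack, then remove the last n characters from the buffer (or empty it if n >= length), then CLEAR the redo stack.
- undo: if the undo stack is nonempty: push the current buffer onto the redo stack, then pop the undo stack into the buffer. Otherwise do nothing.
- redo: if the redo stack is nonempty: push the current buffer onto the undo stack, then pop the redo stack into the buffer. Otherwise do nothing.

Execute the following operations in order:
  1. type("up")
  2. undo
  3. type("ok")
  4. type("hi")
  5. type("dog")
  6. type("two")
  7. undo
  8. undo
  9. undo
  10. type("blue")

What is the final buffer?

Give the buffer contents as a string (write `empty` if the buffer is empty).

Answer: okblue

Derivation:
After op 1 (type): buf='up' undo_depth=1 redo_depth=0
After op 2 (undo): buf='(empty)' undo_depth=0 redo_depth=1
After op 3 (type): buf='ok' undo_depth=1 redo_depth=0
After op 4 (type): buf='okhi' undo_depth=2 redo_depth=0
After op 5 (type): buf='okhidog' undo_depth=3 redo_depth=0
After op 6 (type): buf='okhidogtwo' undo_depth=4 redo_depth=0
After op 7 (undo): buf='okhidog' undo_depth=3 redo_depth=1
After op 8 (undo): buf='okhi' undo_depth=2 redo_depth=2
After op 9 (undo): buf='ok' undo_depth=1 redo_depth=3
After op 10 (type): buf='okblue' undo_depth=2 redo_depth=0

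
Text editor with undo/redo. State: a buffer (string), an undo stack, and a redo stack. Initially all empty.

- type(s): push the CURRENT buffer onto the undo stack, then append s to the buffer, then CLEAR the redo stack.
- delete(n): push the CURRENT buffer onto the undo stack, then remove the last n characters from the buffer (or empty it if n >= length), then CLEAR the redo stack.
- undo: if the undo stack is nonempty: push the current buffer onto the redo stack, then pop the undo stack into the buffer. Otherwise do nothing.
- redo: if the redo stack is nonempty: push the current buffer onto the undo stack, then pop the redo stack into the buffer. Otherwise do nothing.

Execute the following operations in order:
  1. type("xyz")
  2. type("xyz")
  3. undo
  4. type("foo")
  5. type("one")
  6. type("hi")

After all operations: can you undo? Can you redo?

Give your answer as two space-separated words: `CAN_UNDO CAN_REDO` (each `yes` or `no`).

After op 1 (type): buf='xyz' undo_depth=1 redo_depth=0
After op 2 (type): buf='xyzxyz' undo_depth=2 redo_depth=0
After op 3 (undo): buf='xyz' undo_depth=1 redo_depth=1
After op 4 (type): buf='xyzfoo' undo_depth=2 redo_depth=0
After op 5 (type): buf='xyzfooone' undo_depth=3 redo_depth=0
After op 6 (type): buf='xyzfooonehi' undo_depth=4 redo_depth=0

Answer: yes no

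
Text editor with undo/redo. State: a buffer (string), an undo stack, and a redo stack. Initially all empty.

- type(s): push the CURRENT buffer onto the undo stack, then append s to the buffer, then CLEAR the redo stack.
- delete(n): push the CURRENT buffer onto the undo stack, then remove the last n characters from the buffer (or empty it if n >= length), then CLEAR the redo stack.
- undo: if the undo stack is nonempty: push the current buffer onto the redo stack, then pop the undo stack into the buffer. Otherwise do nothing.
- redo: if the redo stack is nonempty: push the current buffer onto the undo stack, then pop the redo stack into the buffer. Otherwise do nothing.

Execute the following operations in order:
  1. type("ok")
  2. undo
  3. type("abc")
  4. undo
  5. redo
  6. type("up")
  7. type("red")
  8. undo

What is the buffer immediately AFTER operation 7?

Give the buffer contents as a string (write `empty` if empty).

After op 1 (type): buf='ok' undo_depth=1 redo_depth=0
After op 2 (undo): buf='(empty)' undo_depth=0 redo_depth=1
After op 3 (type): buf='abc' undo_depth=1 redo_depth=0
After op 4 (undo): buf='(empty)' undo_depth=0 redo_depth=1
After op 5 (redo): buf='abc' undo_depth=1 redo_depth=0
After op 6 (type): buf='abcup' undo_depth=2 redo_depth=0
After op 7 (type): buf='abcupred' undo_depth=3 redo_depth=0

Answer: abcupred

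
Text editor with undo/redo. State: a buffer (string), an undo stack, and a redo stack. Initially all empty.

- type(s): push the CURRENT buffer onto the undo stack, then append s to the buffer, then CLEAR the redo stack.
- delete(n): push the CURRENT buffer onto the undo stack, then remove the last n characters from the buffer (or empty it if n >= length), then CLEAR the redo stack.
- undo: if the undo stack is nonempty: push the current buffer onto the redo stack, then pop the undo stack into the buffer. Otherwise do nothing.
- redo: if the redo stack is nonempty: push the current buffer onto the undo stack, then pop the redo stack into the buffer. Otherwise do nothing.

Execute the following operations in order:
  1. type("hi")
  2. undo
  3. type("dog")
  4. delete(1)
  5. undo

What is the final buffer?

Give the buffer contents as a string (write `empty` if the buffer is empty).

After op 1 (type): buf='hi' undo_depth=1 redo_depth=0
After op 2 (undo): buf='(empty)' undo_depth=0 redo_depth=1
After op 3 (type): buf='dog' undo_depth=1 redo_depth=0
After op 4 (delete): buf='do' undo_depth=2 redo_depth=0
After op 5 (undo): buf='dog' undo_depth=1 redo_depth=1

Answer: dog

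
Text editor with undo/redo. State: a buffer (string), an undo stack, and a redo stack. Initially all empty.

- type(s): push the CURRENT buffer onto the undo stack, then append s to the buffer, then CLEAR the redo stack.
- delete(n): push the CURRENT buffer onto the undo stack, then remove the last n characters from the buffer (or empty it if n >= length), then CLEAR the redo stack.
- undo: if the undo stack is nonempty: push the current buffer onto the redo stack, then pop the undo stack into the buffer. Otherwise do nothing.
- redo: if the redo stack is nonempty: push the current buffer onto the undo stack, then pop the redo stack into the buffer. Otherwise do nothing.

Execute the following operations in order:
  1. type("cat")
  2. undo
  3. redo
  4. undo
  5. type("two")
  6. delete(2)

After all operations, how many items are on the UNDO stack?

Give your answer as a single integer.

Answer: 2

Derivation:
After op 1 (type): buf='cat' undo_depth=1 redo_depth=0
After op 2 (undo): buf='(empty)' undo_depth=0 redo_depth=1
After op 3 (redo): buf='cat' undo_depth=1 redo_depth=0
After op 4 (undo): buf='(empty)' undo_depth=0 redo_depth=1
After op 5 (type): buf='two' undo_depth=1 redo_depth=0
After op 6 (delete): buf='t' undo_depth=2 redo_depth=0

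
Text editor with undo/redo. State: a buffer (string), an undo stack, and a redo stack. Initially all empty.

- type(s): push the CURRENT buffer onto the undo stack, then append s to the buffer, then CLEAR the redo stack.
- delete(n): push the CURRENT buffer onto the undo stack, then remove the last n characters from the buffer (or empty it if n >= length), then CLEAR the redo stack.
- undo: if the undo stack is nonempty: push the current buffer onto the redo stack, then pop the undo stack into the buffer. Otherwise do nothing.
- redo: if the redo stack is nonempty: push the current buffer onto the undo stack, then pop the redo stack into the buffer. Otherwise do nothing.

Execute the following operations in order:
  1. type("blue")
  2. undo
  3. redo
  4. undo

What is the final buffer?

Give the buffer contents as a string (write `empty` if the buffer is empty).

Answer: empty

Derivation:
After op 1 (type): buf='blue' undo_depth=1 redo_depth=0
After op 2 (undo): buf='(empty)' undo_depth=0 redo_depth=1
After op 3 (redo): buf='blue' undo_depth=1 redo_depth=0
After op 4 (undo): buf='(empty)' undo_depth=0 redo_depth=1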